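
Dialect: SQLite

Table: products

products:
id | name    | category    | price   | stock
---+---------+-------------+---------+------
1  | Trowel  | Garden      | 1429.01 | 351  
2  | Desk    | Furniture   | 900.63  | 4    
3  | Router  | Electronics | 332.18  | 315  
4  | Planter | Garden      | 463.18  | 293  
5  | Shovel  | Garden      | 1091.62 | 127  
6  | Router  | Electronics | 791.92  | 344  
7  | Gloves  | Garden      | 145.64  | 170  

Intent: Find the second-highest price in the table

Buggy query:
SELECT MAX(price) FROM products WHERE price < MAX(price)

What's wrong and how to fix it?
Bug: The inner MAX is an aggregate inside WHERE, which is not allowed

Fix: Compute the overall MAX in a subquery, then take MAX of rows below it

Corrected query:
SELECT MAX(price) FROM products WHERE price < (SELECT MAX(price) FROM products)

Result:
MAX(price)
----------
1091.62   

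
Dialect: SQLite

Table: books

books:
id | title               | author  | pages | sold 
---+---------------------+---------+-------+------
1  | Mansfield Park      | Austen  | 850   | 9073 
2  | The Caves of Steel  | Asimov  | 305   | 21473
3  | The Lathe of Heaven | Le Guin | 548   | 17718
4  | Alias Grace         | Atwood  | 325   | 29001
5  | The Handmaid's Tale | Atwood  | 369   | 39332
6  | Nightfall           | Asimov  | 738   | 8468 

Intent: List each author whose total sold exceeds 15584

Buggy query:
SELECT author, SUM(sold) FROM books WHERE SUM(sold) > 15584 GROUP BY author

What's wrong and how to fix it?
Bug: Aggregate functions cannot appear in a WHERE clause

Fix: Use HAVING (which filters groups after aggregation) instead of WHERE

Corrected query:
SELECT author, SUM(sold) FROM books GROUP BY author HAVING SUM(sold) > 15584

Result:
author  | SUM(sold)
--------+----------
Asimov  | 29941    
Atwood  | 68333    
Le Guin | 17718    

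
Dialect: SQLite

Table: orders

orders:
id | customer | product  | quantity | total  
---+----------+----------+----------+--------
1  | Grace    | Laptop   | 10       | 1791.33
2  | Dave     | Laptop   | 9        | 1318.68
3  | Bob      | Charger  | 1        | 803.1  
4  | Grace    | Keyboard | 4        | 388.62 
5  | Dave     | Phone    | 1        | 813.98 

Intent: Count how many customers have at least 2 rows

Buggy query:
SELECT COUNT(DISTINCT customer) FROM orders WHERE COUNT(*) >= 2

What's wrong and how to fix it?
Bug: COUNT(*) cannot appear in WHERE; the per-group count doesn't exist yet

Fix: Group first with HAVING COUNT(*) >= 2, then COUNT the resulting groups

Corrected query:
SELECT COUNT(*) FROM (SELECT customer FROM orders GROUP BY customer HAVING COUNT(*) >= 2)

Result:
COUNT(*)
--------
2       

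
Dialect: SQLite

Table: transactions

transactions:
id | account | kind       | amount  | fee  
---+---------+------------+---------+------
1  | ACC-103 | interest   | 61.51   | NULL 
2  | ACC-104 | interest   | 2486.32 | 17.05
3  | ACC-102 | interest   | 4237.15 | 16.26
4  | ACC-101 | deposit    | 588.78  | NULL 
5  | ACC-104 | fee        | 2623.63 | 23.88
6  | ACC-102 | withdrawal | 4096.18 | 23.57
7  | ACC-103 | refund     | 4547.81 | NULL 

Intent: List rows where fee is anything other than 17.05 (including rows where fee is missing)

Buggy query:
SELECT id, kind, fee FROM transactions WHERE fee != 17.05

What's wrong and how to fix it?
Bug: 'fee != 17.05' is unknown when fee is NULL, so NULL rows are silently excluded

Fix: Add an explicit OR fee IS NULL to include the missing-value rows

Corrected query:
SELECT id, kind, fee FROM transactions WHERE fee != 17.05 OR fee IS NULL

Result:
id | kind       | fee  
---+------------+------
1  | interest   | NULL 
3  | interest   | 16.26
4  | deposit    | NULL 
5  | fee        | 23.88
6  | withdrawal | 23.57
7  | refund     | NULL 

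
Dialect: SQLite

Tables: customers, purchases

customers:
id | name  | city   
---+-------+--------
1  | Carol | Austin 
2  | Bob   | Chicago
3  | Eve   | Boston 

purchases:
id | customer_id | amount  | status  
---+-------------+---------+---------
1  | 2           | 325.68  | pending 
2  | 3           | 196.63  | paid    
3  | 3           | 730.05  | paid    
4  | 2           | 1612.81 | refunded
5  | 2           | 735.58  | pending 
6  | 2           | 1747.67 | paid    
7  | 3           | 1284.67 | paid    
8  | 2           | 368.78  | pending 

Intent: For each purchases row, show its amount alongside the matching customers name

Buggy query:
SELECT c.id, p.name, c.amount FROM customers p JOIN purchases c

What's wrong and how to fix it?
Bug: JOIN with no ON clause produces a cartesian product; every purchases row pairs with every customers row

Fix: Specify the join condition linking the foreign key to the parent id

Corrected query:
SELECT c.id, p.name, c.amount FROM customers p JOIN purchases c ON c.customer_id = p.id

Result:
id | name | amount 
---+------+--------
1  | Bob  | 325.68 
2  | Eve  | 196.63 
3  | Eve  | 730.05 
4  | Bob  | 1612.81
5  | Bob  | 735.58 
6  | Bob  | 1747.67
7  | Eve  | 1284.67
8  | Bob  | 368.78 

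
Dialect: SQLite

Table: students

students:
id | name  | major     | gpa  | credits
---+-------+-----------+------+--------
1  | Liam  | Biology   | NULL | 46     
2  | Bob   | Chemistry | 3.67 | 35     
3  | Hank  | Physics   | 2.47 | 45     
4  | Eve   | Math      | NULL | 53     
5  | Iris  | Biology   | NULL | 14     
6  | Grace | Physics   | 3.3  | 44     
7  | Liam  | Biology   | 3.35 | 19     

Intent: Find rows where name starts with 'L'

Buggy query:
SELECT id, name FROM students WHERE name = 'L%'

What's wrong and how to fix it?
Bug: Wildcards only work with LIKE; '=' treats '%' as a literal character

Fix: Use LIKE for wildcard pattern matching

Corrected query:
SELECT id, name FROM students WHERE name LIKE 'L%'

Result:
id | name
---+-----
1  | Liam
7  | Liam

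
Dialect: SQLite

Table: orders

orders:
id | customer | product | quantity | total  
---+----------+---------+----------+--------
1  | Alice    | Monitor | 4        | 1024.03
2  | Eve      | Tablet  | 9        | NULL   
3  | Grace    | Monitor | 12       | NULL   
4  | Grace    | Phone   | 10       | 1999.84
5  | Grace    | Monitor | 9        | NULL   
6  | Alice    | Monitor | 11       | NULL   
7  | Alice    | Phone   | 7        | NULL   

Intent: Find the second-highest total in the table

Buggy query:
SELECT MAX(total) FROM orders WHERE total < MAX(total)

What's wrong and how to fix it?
Bug: MAX(total) on the right of the comparison is an aggregate-in-WHERE error

Fix: Compute the overall MAX in a subquery, then take MAX of rows below it

Corrected query:
SELECT MAX(total) FROM orders WHERE total < (SELECT MAX(total) FROM orders)

Result:
MAX(total)
----------
1024.03   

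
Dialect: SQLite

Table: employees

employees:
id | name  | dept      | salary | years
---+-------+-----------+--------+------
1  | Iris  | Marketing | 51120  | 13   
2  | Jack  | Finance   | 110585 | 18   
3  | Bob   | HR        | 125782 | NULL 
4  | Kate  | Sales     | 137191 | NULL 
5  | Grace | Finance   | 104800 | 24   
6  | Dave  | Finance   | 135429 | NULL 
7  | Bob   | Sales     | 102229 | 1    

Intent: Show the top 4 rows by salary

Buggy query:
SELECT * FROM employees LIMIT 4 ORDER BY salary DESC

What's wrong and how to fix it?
Bug: ORDER BY cannot follow LIMIT; LIMIT is the final clause

Fix: Swap the clauses: ORDER BY first, then LIMIT

Corrected query:
SELECT * FROM employees ORDER BY salary DESC LIMIT 4

Result:
id | name | dept    | salary | years
---+------+---------+--------+------
4  | Kate | Sales   | 137191 | NULL 
6  | Dave | Finance | 135429 | NULL 
3  | Bob  | HR      | 125782 | NULL 
2  | Jack | Finance | 110585 | 18   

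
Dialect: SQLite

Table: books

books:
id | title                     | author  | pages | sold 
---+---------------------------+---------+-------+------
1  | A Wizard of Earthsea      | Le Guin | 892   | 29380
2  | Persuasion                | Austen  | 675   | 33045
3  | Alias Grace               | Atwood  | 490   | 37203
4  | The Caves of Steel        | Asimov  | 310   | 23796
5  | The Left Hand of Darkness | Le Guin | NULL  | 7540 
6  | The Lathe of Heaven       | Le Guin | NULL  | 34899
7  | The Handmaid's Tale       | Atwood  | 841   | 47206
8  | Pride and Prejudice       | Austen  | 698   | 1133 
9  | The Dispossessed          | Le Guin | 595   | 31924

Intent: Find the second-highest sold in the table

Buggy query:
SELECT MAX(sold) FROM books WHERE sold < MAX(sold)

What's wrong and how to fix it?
Bug: The inner MAX is an aggregate inside WHERE, which is not allowed

Fix: Compute the overall MAX in a subquery, then take MAX of rows below it

Corrected query:
SELECT MAX(sold) FROM books WHERE sold < (SELECT MAX(sold) FROM books)

Result:
MAX(sold)
---------
37203    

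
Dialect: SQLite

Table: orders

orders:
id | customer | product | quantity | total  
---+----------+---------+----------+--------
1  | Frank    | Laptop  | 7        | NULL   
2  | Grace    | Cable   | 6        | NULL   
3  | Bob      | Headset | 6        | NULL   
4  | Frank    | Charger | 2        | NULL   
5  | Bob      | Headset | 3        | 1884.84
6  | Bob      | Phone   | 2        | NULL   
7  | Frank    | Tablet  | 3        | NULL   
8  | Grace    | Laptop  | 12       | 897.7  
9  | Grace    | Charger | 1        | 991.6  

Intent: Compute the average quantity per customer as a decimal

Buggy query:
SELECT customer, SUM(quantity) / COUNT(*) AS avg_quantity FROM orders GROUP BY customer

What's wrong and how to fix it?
Bug: Both operands are integers, so '/' performs integer division and truncates

Fix: Cast one side to REAL so the division keeps the fractional part

Corrected query:
SELECT customer, SUM(quantity) * 1.0 / COUNT(*) AS avg_quantity FROM orders GROUP BY customer

Result:
customer | avg_quantity
---------+-------------
Bob      | 3.666667    
Frank    | 4           
Grace    | 6.333333    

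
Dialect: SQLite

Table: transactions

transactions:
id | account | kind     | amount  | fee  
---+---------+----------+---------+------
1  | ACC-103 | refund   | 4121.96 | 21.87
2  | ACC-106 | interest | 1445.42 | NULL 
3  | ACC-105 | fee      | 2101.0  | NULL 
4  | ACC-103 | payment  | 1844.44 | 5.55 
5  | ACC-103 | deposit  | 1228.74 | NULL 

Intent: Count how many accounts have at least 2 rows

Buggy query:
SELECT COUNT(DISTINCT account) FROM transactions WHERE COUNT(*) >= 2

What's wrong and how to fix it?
Bug: COUNT(*) cannot appear in WHERE; the per-group count doesn't exist yet

Fix: Group first with HAVING COUNT(*) >= 2, then COUNT the resulting groups

Corrected query:
SELECT COUNT(*) FROM (SELECT account FROM transactions GROUP BY account HAVING COUNT(*) >= 2)

Result:
COUNT(*)
--------
1       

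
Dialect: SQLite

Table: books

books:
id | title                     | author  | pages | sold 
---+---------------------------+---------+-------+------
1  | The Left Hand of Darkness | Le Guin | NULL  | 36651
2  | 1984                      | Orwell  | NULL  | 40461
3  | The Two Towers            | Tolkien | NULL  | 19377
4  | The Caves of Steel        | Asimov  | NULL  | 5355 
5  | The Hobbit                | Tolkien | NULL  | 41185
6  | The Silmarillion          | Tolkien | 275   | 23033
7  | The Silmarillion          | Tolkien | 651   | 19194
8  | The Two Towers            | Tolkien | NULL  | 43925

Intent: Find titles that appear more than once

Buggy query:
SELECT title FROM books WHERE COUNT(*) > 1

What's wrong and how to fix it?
Bug: WHERE can't reference COUNT(*); aggregates are computed after WHERE

Fix: Group first, then use HAVING for the count condition

Corrected query:
SELECT title FROM books GROUP BY title HAVING COUNT(*) > 1

Result:
title           
----------------
The Silmarillion
The Two Towers  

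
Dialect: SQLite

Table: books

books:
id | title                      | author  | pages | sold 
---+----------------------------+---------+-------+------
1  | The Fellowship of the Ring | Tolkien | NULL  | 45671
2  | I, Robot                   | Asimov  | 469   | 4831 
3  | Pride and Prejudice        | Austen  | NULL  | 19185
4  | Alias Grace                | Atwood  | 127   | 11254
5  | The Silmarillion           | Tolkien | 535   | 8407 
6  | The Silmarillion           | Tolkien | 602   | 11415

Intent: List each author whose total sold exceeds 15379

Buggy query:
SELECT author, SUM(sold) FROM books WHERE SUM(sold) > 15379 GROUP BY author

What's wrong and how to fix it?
Bug: WHERE runs before GROUP BY, so aggregates aren't available there

Fix: Move the aggregate condition to a HAVING clause

Corrected query:
SELECT author, SUM(sold) FROM books GROUP BY author HAVING SUM(sold) > 15379

Result:
author  | SUM(sold)
--------+----------
Austen  | 19185    
Tolkien | 65493    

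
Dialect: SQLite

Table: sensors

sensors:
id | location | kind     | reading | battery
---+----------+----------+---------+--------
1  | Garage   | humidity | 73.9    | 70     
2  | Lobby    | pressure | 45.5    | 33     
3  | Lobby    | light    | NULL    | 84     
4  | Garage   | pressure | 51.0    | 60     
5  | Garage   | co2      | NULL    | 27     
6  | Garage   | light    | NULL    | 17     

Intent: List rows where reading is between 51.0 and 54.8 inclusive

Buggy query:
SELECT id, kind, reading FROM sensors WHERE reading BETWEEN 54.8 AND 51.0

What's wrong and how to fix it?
Bug: BETWEEN expects the lower bound first; with 54.8 AND 51.0 the range is empty

Fix: Write BETWEEN 51.0 AND 54.8

Corrected query:
SELECT id, kind, reading FROM sensors WHERE reading BETWEEN 51.0 AND 54.8

Result:
id | kind     | reading
---+----------+--------
4  | pressure | 51     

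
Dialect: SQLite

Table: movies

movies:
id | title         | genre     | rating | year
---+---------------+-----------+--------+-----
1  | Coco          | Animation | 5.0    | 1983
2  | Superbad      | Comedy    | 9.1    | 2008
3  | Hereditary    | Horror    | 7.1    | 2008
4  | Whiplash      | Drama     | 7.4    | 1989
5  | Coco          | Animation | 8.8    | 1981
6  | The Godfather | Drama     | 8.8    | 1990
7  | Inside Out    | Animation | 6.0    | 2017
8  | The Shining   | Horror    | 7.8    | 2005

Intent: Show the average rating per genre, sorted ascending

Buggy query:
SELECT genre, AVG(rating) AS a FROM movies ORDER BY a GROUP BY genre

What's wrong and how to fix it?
Bug: GROUP BY must precede ORDER BY

Fix: Reorder: SELECT … FROM … GROUP BY … ORDER BY …

Corrected query:
SELECT genre, AVG(rating) AS a FROM movies GROUP BY genre ORDER BY a

Result:
genre     | a   
----------+-----
Animation | 6.6 
Horror    | 7.45
Drama     | 8.1 
Comedy    | 9.1 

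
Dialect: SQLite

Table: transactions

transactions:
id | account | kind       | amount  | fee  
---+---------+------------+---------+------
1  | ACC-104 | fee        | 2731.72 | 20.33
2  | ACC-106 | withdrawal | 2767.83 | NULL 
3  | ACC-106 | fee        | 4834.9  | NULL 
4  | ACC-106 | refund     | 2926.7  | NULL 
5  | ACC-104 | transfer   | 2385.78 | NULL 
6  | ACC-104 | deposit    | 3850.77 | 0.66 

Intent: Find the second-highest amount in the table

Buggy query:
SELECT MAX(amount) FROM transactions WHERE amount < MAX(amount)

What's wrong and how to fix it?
Bug: The inner MAX is an aggregate inside WHERE, which is not allowed

Fix: Compute the overall MAX in a subquery, then take MAX of rows below it

Corrected query:
SELECT MAX(amount) FROM transactions WHERE amount < (SELECT MAX(amount) FROM transactions)

Result:
MAX(amount)
-----------
3850.77    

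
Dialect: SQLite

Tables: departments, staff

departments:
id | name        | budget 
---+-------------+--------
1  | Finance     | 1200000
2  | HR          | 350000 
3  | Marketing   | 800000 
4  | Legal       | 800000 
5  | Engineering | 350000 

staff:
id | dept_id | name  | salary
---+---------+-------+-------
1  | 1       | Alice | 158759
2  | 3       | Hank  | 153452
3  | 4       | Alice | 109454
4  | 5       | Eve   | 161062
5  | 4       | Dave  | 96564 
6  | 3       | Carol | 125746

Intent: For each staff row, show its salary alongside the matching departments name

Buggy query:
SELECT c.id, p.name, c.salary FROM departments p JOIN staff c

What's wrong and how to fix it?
Bug: Missing join condition: each staff row is matched to all departments rows instead of just its own

Fix: Specify the join condition linking the foreign key to the parent id

Corrected query:
SELECT c.id, p.name, c.salary FROM departments p JOIN staff c ON c.dept_id = p.id

Result:
id | name        | salary
---+-------------+-------
1  | Finance     | 158759
2  | Marketing   | 153452
3  | Legal       | 109454
4  | Engineering | 161062
5  | Legal       | 96564 
6  | Marketing   | 125746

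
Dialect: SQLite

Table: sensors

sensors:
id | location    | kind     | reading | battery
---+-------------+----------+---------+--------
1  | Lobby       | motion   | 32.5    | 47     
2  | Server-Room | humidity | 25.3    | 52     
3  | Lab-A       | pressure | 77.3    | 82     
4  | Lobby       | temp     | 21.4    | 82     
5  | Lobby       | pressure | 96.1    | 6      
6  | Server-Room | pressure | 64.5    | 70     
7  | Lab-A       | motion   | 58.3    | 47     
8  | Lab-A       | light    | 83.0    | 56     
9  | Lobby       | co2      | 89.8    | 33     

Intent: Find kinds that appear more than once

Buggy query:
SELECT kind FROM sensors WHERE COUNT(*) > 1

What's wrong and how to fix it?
Bug: COUNT(*) is an aggregate and cannot be used in WHERE

Fix: GROUP BY kind, then filter groups with HAVING COUNT(*) > 1

Corrected query:
SELECT kind FROM sensors GROUP BY kind HAVING COUNT(*) > 1

Result:
kind    
--------
motion  
pressure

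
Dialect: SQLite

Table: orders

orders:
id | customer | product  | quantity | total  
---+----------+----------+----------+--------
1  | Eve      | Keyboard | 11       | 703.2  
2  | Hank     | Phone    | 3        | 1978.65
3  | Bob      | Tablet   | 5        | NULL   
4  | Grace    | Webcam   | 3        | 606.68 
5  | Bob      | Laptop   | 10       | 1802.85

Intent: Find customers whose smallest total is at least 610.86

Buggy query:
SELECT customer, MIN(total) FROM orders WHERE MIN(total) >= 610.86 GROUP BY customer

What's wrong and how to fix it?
Bug: MIN() in WHERE is a misuse of aggregate

Fix: Replace WHERE with HAVING after the GROUP BY

Corrected query:
SELECT customer, MIN(total) FROM orders GROUP BY customer HAVING MIN(total) >= 610.86

Result:
customer | MIN(total)
---------+-----------
Bob      | 1802.85   
Eve      | 703.2     
Hank     | 1978.65   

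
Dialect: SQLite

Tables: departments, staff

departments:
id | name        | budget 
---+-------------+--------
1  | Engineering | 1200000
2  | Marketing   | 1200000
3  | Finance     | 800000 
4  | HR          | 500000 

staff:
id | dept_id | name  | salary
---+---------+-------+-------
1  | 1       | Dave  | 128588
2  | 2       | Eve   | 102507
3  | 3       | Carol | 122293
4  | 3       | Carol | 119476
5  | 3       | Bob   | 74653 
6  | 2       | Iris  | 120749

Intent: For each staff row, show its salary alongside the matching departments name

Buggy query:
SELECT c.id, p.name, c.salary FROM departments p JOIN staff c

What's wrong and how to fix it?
Bug: JOIN with no ON clause produces a cartesian product; every staff row pairs with every departments row

Fix: Add ON c.dept_id = p.id to the JOIN

Corrected query:
SELECT c.id, p.name, c.salary FROM departments p JOIN staff c ON c.dept_id = p.id

Result:
id | name        | salary
---+-------------+-------
1  | Engineering | 128588
2  | Marketing   | 102507
3  | Finance     | 122293
4  | Finance     | 119476
5  | Finance     | 74653 
6  | Marketing   | 120749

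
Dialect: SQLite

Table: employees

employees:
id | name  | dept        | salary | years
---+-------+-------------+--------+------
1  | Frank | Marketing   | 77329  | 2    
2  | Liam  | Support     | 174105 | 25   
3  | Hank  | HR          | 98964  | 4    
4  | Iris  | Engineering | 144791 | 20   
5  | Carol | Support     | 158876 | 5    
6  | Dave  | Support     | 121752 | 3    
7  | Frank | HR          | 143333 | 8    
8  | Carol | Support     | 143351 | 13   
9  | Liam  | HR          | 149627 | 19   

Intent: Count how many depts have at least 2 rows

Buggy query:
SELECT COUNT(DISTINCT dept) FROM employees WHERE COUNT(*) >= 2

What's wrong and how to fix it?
Bug: WHERE filters individual rows, not groups, so a group-level COUNT is invalid there

Fix: Group first with HAVING COUNT(*) >= 2, then COUNT the resulting groups

Corrected query:
SELECT COUNT(*) FROM (SELECT dept FROM employees GROUP BY dept HAVING COUNT(*) >= 2)

Result:
COUNT(*)
--------
2       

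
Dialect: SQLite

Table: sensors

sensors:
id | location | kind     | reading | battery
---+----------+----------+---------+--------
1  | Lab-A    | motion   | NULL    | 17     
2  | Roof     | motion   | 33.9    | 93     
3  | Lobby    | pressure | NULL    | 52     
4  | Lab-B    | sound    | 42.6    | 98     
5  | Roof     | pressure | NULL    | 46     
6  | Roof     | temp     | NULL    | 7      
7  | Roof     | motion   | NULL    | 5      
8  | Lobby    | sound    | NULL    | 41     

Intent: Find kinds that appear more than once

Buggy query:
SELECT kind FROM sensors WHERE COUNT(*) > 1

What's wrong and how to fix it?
Bug: WHERE can't reference COUNT(*); aggregates are computed after WHERE

Fix: GROUP BY kind, then filter groups with HAVING COUNT(*) > 1

Corrected query:
SELECT kind FROM sensors GROUP BY kind HAVING COUNT(*) > 1

Result:
kind    
--------
motion  
pressure
sound   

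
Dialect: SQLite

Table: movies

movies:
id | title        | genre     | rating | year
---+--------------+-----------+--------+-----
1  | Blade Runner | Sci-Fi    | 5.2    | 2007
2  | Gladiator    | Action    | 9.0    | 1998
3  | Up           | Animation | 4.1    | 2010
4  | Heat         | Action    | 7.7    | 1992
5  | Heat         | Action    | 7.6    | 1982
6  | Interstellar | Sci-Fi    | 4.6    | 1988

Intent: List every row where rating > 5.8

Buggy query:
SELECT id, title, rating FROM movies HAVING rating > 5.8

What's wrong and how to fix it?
Bug: HAVING filters the output of aggregation, but this query has no GROUP BY and no aggregate functions, so SQLite rejects it (HAVING clause on a non-aggregate query); the condition here is per row

Fix: Replace HAVING with WHERE since the condition applies to individual rows

Corrected query:
SELECT id, title, rating FROM movies WHERE rating > 5.8

Result:
id | title     | rating
---+-----------+-------
2  | Gladiator | 9     
4  | Heat      | 7.7   
5  | Heat      | 7.6   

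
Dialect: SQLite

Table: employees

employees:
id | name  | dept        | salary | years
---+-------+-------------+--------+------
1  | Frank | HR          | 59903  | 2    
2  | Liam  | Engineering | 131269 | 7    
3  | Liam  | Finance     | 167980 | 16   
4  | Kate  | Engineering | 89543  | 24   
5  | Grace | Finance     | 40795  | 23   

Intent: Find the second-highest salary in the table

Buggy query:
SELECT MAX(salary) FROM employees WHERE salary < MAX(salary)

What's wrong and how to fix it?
Bug: The inner MAX is an aggregate inside WHERE, which is not allowed

Fix: Compute the overall MAX in a subquery, then take MAX of rows below it

Corrected query:
SELECT MAX(salary) FROM employees WHERE salary < (SELECT MAX(salary) FROM employees)

Result:
MAX(salary)
-----------
131269     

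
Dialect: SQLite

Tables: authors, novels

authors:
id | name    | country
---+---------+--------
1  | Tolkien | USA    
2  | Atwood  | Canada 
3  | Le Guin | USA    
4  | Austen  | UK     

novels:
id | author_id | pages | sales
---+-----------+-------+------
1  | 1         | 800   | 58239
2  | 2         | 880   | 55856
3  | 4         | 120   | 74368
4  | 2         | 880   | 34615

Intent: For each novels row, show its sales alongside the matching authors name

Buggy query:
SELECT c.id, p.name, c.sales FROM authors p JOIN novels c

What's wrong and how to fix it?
Bug: JOIN with no ON clause produces a cartesian product; every novels row pairs with every authors row

Fix: Add ON c.author_id = p.id to the JOIN

Corrected query:
SELECT c.id, p.name, c.sales FROM authors p JOIN novels c ON c.author_id = p.id

Result:
id | name    | sales
---+---------+------
1  | Tolkien | 58239
2  | Atwood  | 55856
3  | Austen  | 74368
4  | Atwood  | 34615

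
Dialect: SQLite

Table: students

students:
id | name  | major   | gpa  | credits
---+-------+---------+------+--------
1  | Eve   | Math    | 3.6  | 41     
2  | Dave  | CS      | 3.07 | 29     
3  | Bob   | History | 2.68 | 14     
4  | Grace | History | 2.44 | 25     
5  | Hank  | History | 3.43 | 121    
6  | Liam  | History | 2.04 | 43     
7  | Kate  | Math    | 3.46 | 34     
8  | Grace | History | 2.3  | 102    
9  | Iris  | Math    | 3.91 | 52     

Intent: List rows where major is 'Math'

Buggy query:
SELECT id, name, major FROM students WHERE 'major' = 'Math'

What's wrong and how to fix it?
Bug: 'major' in single quotes is a string literal, not the column; the comparison is literal-vs-literal and never true

Fix: Reference the column as major without single quotes

Corrected query:
SELECT id, name, major FROM students WHERE major = 'Math'

Result:
id | name | major
---+------+------
1  | Eve  | Math 
7  | Kate | Math 
9  | Iris | Math 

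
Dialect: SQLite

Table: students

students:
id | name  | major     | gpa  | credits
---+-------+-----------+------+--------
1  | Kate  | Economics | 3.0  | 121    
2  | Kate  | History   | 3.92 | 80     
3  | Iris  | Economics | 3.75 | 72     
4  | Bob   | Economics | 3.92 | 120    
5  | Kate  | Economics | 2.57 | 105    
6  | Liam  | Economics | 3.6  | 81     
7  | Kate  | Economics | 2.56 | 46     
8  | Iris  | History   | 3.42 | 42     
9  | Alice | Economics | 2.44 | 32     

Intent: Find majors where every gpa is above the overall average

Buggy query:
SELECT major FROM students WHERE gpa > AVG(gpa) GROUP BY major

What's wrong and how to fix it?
Bug: WHERE evaluates per row before aggregation, so AVG() is unavailable

Fix: Compute the overall average in a scalar subquery and compare each group's MIN against it in HAVING

Corrected query:
SELECT major FROM students GROUP BY major HAVING MIN(gpa) > (SELECT AVG(gpa) FROM students)

Result:
major  
-------
History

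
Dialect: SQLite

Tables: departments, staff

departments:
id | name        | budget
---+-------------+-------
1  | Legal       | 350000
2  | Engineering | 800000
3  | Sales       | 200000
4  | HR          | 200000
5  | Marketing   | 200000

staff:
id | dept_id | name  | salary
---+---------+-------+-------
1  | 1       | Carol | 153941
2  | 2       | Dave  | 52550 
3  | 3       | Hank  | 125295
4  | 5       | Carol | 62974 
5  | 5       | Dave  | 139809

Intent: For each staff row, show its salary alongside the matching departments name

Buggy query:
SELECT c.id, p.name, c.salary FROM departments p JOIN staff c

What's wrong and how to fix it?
Bug: JOIN with no ON clause produces a cartesian product; every staff row pairs with every departments row

Fix: Specify the join condition linking the foreign key to the parent id

Corrected query:
SELECT c.id, p.name, c.salary FROM departments p JOIN staff c ON c.dept_id = p.id

Result:
id | name        | salary
---+-------------+-------
1  | Legal       | 153941
2  | Engineering | 52550 
3  | Sales       | 125295
4  | Marketing   | 62974 
5  | Marketing   | 139809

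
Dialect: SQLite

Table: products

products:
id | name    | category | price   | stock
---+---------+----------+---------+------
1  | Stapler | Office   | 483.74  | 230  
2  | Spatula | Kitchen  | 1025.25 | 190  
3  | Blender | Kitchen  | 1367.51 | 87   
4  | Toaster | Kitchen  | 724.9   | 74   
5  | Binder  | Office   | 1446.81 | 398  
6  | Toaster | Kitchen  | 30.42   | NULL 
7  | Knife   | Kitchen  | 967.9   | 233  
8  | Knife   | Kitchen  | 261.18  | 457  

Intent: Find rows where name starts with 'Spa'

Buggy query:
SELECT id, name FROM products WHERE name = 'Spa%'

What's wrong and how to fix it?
Bug: '=' compares the literal string including the % character; pattern matching needs LIKE

Fix: Use LIKE for wildcard pattern matching

Corrected query:
SELECT id, name FROM products WHERE name LIKE 'Spa%'

Result:
id | name   
---+--------
2  | Spatula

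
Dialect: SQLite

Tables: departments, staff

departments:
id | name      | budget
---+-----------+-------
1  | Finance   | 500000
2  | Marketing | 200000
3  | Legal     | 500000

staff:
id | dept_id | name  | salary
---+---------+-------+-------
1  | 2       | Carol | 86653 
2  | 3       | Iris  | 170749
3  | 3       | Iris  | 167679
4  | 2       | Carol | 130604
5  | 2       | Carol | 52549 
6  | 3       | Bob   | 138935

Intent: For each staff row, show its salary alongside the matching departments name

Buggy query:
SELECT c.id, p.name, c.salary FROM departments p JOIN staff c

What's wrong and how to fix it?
Bug: Missing join condition: each staff row is matched to all departments rows instead of just its own

Fix: Add ON c.dept_id = p.id to the JOIN

Corrected query:
SELECT c.id, p.name, c.salary FROM departments p JOIN staff c ON c.dept_id = p.id

Result:
id | name      | salary
---+-----------+-------
1  | Marketing | 86653 
2  | Legal     | 170749
3  | Legal     | 167679
4  | Marketing | 130604
5  | Marketing | 52549 
6  | Legal     | 138935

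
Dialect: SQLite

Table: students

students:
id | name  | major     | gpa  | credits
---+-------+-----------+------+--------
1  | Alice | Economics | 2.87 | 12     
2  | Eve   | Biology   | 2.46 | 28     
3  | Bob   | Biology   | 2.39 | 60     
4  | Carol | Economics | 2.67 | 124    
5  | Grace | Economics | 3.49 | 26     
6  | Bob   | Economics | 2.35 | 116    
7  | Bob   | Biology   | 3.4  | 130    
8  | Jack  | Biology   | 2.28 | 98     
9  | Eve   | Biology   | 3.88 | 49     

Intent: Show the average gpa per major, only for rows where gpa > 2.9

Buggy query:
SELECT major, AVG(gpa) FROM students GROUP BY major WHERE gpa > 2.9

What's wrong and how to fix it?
Bug: WHERE cannot follow GROUP BY

Fix: Move the WHERE clause before GROUP BY

Corrected query:
SELECT major, AVG(gpa) FROM students WHERE gpa > 2.9 GROUP BY major

Result:
major     | AVG(gpa)
----------+---------
Biology   | 3.64    
Economics | 3.49    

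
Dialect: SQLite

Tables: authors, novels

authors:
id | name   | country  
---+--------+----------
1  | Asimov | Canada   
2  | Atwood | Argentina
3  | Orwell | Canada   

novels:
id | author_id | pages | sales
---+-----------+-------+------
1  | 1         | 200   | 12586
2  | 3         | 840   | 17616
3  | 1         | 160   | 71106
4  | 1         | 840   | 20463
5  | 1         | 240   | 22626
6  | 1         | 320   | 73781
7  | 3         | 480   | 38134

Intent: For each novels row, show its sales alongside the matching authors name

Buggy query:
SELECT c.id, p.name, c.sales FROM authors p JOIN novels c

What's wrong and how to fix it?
Bug: JOIN with no ON clause produces a cartesian product; every novels row pairs with every authors row

Fix: Specify the join condition linking the foreign key to the parent id

Corrected query:
SELECT c.id, p.name, c.sales FROM authors p JOIN novels c ON c.author_id = p.id

Result:
id | name   | sales
---+--------+------
1  | Asimov | 12586
2  | Orwell | 17616
3  | Asimov | 71106
4  | Asimov | 20463
5  | Asimov | 22626
6  | Asimov | 73781
7  | Orwell | 38134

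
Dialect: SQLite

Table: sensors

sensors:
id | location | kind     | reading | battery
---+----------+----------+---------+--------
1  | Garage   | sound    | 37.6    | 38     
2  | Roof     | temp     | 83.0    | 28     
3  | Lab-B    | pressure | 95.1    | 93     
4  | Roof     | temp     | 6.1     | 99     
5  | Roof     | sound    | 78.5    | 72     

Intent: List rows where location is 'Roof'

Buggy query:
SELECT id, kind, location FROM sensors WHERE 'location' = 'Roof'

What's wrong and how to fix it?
Bug: Single quotes denote string literals in SQL; the column name is being compared as a constant string

Fix: Remove the quotes around the column name (or use double quotes for an identifier)

Corrected query:
SELECT id, kind, location FROM sensors WHERE location = 'Roof'

Result:
id | kind  | location
---+-------+---------
2  | temp  | Roof    
4  | temp  | Roof    
5  | sound | Roof    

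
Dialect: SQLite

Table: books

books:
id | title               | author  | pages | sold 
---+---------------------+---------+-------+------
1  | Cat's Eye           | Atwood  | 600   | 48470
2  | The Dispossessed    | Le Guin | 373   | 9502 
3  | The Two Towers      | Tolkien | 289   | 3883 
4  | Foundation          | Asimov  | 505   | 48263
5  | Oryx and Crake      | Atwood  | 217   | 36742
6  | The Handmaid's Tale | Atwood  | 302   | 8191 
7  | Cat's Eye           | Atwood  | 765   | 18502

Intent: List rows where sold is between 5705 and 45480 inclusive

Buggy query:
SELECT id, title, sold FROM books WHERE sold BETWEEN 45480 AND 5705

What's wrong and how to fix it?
Bug: BETWEEN expects the lower bound first; with 45480 AND 5705 the range is empty

Fix: Swap the bounds so the smaller value comes first

Corrected query:
SELECT id, title, sold FROM books WHERE sold BETWEEN 5705 AND 45480

Result:
id | title               | sold 
---+---------------------+------
2  | The Dispossessed    | 9502 
5  | Oryx and Crake      | 36742
6  | The Handmaid's Tale | 8191 
7  | Cat's Eye           | 18502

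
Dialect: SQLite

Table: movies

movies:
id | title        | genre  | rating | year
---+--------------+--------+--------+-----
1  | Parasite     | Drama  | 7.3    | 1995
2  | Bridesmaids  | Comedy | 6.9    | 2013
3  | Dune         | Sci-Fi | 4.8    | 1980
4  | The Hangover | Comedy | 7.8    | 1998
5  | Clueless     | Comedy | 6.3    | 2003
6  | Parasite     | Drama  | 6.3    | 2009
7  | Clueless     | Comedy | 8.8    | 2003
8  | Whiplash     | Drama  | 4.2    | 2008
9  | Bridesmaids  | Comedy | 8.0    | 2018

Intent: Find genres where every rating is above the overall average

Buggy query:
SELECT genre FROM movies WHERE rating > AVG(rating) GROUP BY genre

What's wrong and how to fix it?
Bug: WHERE evaluates per row before aggregation, so AVG() is unavailable

Fix: Use a subquery for AVG and a HAVING MIN(...) filter so the condition holds for every row in the group

Corrected query:
SELECT genre FROM movies GROUP BY genre HAVING MIN(rating) > (SELECT AVG(rating) FROM movies)

Result:
(no rows)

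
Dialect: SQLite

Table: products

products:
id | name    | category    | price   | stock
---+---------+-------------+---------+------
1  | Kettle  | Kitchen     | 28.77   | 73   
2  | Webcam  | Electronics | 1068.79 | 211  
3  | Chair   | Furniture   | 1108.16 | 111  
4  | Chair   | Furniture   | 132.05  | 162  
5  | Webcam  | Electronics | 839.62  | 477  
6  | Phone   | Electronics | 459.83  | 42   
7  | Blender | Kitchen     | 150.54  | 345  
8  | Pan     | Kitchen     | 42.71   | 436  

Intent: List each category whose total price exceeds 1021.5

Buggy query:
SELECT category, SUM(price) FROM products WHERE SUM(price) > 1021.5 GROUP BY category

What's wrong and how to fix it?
Bug: Aggregate functions cannot appear in a WHERE clause

Fix: Move the aggregate condition to a HAVING clause

Corrected query:
SELECT category, SUM(price) FROM products GROUP BY category HAVING SUM(price) > 1021.5

Result:
category    | SUM(price)
------------+-----------
Electronics | 2368.24   
Furniture   | 1240.21   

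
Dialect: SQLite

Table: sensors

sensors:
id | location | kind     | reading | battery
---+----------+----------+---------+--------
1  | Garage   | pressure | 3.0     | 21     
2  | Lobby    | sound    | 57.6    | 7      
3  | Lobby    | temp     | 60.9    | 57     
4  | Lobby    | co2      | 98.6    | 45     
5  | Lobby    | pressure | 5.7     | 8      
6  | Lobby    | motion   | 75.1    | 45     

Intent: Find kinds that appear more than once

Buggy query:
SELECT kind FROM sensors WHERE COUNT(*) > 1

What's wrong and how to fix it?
Bug: WHERE can't reference COUNT(*); aggregates are computed after WHERE

Fix: GROUP BY kind, then filter groups with HAVING COUNT(*) > 1

Corrected query:
SELECT kind FROM sensors GROUP BY kind HAVING COUNT(*) > 1

Result:
kind    
--------
pressure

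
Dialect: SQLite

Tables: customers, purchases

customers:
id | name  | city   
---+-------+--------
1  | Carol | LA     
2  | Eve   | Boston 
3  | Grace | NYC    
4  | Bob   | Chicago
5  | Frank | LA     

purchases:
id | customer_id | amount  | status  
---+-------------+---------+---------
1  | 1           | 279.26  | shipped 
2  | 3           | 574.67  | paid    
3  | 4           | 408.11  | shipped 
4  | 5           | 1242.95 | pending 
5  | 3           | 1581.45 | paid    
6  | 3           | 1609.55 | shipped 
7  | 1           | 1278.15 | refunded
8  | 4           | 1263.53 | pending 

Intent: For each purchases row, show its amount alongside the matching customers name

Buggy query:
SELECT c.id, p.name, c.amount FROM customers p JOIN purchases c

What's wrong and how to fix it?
Bug: Missing join condition: each purchases row is matched to all customers rows instead of just its own

Fix: Specify the join condition linking the foreign key to the parent id

Corrected query:
SELECT c.id, p.name, c.amount FROM customers p JOIN purchases c ON c.customer_id = p.id

Result:
id | name  | amount 
---+-------+--------
1  | Carol | 279.26 
2  | Grace | 574.67 
3  | Bob   | 408.11 
4  | Frank | 1242.95
5  | Grace | 1581.45
6  | Grace | 1609.55
7  | Carol | 1278.15
8  | Bob   | 1263.53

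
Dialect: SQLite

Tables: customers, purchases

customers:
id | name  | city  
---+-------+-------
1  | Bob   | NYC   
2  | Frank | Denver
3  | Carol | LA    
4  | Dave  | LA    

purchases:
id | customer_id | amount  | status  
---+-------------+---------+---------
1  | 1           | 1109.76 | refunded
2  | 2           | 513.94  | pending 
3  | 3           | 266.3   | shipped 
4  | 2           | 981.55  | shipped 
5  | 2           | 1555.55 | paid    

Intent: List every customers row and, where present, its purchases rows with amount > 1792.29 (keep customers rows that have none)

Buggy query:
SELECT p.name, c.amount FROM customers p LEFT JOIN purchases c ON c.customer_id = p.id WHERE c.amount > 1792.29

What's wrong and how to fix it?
Bug: A WHERE condition on the right-hand table after LEFT JOIN drops unmatched parents

Fix: Move the right-table condition into the ON clause so unmatched parents are kept

Corrected query:
SELECT p.name, c.amount FROM customers p LEFT JOIN purchases c ON c.customer_id = p.id AND c.amount > 1792.29

Result:
name  | amount
------+-------
Bob   | NULL  
Frank | NULL  
Carol | NULL  
Dave  | NULL  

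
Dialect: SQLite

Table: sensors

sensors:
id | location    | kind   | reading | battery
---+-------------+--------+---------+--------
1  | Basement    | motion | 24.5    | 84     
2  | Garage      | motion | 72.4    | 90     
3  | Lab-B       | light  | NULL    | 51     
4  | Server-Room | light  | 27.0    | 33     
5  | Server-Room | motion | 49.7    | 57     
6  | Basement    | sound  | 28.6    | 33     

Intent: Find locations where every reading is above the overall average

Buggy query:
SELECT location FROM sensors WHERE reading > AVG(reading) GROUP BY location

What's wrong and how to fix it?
Bug: WHERE evaluates per row before aggregation, so AVG() is unavailable

Fix: Use a subquery for AVG and a HAVING MIN(...) filter so the condition holds for every row in the group

Corrected query:
SELECT location FROM sensors GROUP BY location HAVING MIN(reading) > (SELECT AVG(reading) FROM sensors)

Result:
location
--------
Garage  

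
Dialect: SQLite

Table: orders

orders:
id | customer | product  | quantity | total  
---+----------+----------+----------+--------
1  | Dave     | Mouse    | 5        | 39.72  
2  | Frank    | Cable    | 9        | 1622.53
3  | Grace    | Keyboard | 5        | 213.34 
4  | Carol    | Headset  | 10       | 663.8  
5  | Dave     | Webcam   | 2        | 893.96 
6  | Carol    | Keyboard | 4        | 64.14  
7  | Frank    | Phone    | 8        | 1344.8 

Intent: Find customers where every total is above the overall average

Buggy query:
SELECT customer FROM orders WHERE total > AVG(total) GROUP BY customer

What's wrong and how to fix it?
Bug: AVG() is an aggregate; it can't sit directly in WHERE

Fix: Use a subquery for AVG and a HAVING MIN(...) filter so the condition holds for every row in the group

Corrected query:
SELECT customer FROM orders GROUP BY customer HAVING MIN(total) > (SELECT AVG(total) FROM orders)

Result:
customer
--------
Frank   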